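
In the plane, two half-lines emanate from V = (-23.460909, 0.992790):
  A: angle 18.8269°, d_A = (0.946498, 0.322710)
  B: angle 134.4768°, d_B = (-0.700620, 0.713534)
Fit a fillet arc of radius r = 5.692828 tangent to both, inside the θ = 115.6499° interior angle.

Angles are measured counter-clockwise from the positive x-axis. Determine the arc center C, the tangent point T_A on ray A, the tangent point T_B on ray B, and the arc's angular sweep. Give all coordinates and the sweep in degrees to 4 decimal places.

bisector direction at 76.6518° = (0.230867,0.972985)
center distance |VC| = r/sin(θ/2) = 5.692828/sin(57.8250°) = 6.725731
C = V + |VC|·bis = (-21.9082,7.5368)
T_A = V + ((C−V)·d_A)·d_A = V + 3.5815·d_A = (-20.0710,2.1486)
T_B = V + ((C−V)·d_B)·d_B = V + 3.5815·d_B = (-25.9702,3.5483)
sweep = 180° − θ = 64.3501°

center=(-21.9082,7.5368) T_A=(-20.0710,2.1486) T_B=(-25.9702,3.5483) sweep=64.3501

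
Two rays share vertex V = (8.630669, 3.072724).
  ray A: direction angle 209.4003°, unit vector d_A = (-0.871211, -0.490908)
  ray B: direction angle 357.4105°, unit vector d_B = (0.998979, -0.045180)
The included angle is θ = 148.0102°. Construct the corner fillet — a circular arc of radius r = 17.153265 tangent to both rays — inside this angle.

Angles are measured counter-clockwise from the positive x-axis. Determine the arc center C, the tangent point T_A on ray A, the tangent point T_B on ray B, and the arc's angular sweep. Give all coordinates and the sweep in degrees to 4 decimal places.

center=(12.7676,-14.2852) T_A=(4.3470,0.6589) T_B=(13.5426,2.8506) sweep=31.9898

bisector direction at 283.4054° = (0.231840,-0.972754)
center distance |VC| = r/sin(θ/2) = 17.153265/sin(74.0051°) = 17.844077
C = V + |VC|·bis = (12.7676,-14.2852)
T_A = V + ((C−V)·d_A)·d_A = V + 4.9170·d_A = (4.3470,0.6589)
T_B = V + ((C−V)·d_B)·d_B = V + 4.9170·d_B = (13.5426,2.8506)
sweep = 180° − θ = 31.9898°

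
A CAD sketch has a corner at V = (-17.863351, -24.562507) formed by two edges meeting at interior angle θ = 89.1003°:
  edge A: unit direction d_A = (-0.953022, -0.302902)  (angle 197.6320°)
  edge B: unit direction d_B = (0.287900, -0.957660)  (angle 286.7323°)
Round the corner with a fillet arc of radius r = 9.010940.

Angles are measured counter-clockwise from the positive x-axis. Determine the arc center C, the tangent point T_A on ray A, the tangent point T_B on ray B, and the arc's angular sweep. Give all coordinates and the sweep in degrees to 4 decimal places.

bisector direction at 242.1822° = (-0.466662,-0.884436)
center distance |VC| = r/sin(θ/2) = 9.010940/sin(44.5502°) = 12.844636
C = V + |VC|·bis = (-23.8575,-35.9228)
T_A = V + ((C−V)·d_A)·d_A = V + 9.1536·d_A = (-26.5869,-27.3351)
T_B = V + ((C−V)·d_B)·d_B = V + 9.1536·d_B = (-15.2280,-33.3285)
sweep = 180° − θ = 90.8997°

center=(-23.8575,-35.9228) T_A=(-26.5869,-27.3351) T_B=(-15.2280,-33.3285) sweep=90.8997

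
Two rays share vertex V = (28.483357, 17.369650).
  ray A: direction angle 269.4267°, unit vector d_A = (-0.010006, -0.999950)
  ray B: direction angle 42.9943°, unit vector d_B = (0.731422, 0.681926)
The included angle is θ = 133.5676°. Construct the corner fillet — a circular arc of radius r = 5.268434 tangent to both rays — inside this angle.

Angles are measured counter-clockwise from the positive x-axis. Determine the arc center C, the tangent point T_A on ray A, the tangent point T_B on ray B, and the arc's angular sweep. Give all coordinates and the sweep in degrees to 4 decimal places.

bisector direction at 336.2105° = (0.915034,-0.403378)
center distance |VC| = r/sin(θ/2) = 5.268434/sin(66.7838°) = 5.732641
C = V + |VC|·bis = (33.7289,15.0572)
T_A = V + ((C−V)·d_A)·d_A = V + 2.2598·d_A = (28.4607,15.1099)
T_B = V + ((C−V)·d_B)·d_B = V + 2.2598·d_B = (30.1362,18.9107)
sweep = 180° − θ = 46.4324°

center=(33.7289,15.0572) T_A=(28.4607,15.1099) T_B=(30.1362,18.9107) sweep=46.4324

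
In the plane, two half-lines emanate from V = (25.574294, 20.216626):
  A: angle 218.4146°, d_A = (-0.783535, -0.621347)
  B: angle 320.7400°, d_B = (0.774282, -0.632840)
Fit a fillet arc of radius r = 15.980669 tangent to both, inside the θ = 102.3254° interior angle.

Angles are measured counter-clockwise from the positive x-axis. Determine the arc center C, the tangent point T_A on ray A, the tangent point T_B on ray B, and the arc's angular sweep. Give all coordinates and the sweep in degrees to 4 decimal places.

bisector direction at 269.5773° = (-0.007377,-0.999973)
center distance |VC| = r/sin(θ/2) = 15.980669/sin(51.1627°) = 20.516184
C = V + |VC|·bis = (25.4229,-0.2990)
T_A = V + ((C−V)·d_A)·d_A = V + 12.8659·d_A = (15.4934,12.2224)
T_B = V + ((C−V)·d_B)·d_B = V + 12.8659·d_B = (35.5362,12.0745)
sweep = 180° − θ = 77.6746°

center=(25.4229,-0.2990) T_A=(15.4934,12.2224) T_B=(35.5362,12.0745) sweep=77.6746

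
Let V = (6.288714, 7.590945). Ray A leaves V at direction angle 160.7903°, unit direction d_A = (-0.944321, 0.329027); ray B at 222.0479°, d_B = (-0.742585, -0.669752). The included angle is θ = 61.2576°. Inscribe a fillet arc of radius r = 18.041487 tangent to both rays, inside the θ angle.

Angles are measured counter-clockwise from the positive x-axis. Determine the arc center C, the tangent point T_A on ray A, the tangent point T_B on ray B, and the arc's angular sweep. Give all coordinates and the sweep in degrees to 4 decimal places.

bisector direction at 191.4191° = (-0.980205,-0.197984)
center distance |VC| = r/sin(θ/2) = 18.041487/sin(30.6288°) = 35.411987
C = V + |VC|·bis = (-28.4223,0.5799)
T_A = V + ((C−V)·d_A)·d_A = V + 30.4715·d_A = (-22.4862,17.6169)
T_B = V + ((C−V)·d_B)·d_B = V + 30.4715·d_B = (-16.3390,-12.8174)
sweep = 180° − θ = 118.7424°

center=(-28.4223,0.5799) T_A=(-22.4862,17.6169) T_B=(-16.3390,-12.8174) sweep=118.7424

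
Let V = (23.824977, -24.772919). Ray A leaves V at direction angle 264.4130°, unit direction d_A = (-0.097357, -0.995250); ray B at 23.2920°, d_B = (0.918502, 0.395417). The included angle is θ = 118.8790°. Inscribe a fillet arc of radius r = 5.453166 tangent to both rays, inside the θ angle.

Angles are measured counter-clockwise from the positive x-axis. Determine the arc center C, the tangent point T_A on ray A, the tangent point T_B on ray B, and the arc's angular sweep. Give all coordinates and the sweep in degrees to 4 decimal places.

bisector direction at 323.8525° = (0.807501,-0.589866)
center distance |VC| = r/sin(θ/2) = 5.453166/sin(59.4395°) = 6.332844
C = V + |VC|·bis = (28.9388,-28.5084)
T_A = V + ((C−V)·d_A)·d_A = V + 3.2199·d_A = (23.5115,-27.9775)
T_B = V + ((C−V)·d_B)·d_B = V + 3.2199·d_B = (26.7825,-23.4997)
sweep = 180° − θ = 61.1210°

center=(28.9388,-28.5084) T_A=(23.5115,-27.9775) T_B=(26.7825,-23.4997) sweep=61.1210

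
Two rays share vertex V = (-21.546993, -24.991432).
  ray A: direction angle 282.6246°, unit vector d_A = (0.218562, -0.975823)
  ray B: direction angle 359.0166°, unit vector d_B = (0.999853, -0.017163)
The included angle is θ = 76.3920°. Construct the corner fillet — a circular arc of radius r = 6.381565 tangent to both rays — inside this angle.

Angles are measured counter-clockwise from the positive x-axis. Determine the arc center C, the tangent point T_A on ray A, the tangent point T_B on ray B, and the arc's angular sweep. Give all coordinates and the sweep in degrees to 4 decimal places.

center=(-13.5470,-31.5113) T_A=(-19.7743,-32.9060) T_B=(-13.4375,-25.1306) sweep=103.6080

bisector direction at 320.8206° = (0.775172,-0.631751)
center distance |VC| = r/sin(θ/2) = 6.381565/sin(38.1960°) = 10.320253
C = V + |VC|·bis = (-13.5470,-31.5113)
T_A = V + ((C−V)·d_A)·d_A = V + 8.1107·d_A = (-19.7743,-32.9060)
T_B = V + ((C−V)·d_B)·d_B = V + 8.1107·d_B = (-13.4375,-25.1306)
sweep = 180° − θ = 103.6080°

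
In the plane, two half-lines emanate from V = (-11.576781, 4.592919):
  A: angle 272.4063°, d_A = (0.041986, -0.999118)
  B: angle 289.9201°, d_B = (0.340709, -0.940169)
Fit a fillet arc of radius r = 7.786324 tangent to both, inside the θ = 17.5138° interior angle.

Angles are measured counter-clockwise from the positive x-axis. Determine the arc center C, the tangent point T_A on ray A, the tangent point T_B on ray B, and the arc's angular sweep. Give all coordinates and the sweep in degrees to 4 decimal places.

bisector direction at 281.1632° = (0.193604,-0.981080)
center distance |VC| = r/sin(θ/2) = 7.786324/sin(8.7569°) = 51.144250
C = V + |VC|·bis = (-1.6750,-45.5837)
T_A = V + ((C−V)·d_A)·d_A = V + 50.5481·d_A = (-9.4545,-45.9106)
T_B = V + ((C−V)·d_B)·d_B = V + 50.5481·d_B = (5.6454,-42.9308)
sweep = 180° − θ = 162.4862°

center=(-1.6750,-45.5837) T_A=(-9.4545,-45.9106) T_B=(5.6454,-42.9308) sweep=162.4862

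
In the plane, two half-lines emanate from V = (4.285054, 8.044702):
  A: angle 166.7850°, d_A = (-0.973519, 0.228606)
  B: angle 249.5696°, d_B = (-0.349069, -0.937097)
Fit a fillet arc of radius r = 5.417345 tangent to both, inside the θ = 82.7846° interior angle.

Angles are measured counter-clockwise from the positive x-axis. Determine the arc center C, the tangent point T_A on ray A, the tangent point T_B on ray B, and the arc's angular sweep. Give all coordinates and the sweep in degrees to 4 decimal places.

bisector direction at 208.1773° = (-0.881491,-0.472202)
center distance |VC| = r/sin(θ/2) = 5.417345/sin(41.3923°) = 8.193065
C = V + |VC|·bis = (-2.9371,4.1759)
T_A = V + ((C−V)·d_A)·d_A = V + 6.1464·d_A = (-1.6986,9.4498)
T_B = V + ((C−V)·d_B)·d_B = V + 6.1464·d_B = (2.1395,2.2849)
sweep = 180° − θ = 97.2154°

center=(-2.9371,4.1759) T_A=(-1.6986,9.4498) T_B=(2.1395,2.2849) sweep=97.2154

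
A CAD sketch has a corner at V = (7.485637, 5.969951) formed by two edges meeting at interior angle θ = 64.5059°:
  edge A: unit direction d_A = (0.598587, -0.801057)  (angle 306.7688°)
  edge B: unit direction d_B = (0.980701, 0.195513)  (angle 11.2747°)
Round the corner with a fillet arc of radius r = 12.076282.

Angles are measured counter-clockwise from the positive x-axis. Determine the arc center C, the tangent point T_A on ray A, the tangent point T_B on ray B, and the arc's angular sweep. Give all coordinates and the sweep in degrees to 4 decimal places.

bisector direction at 339.0217° = (0.933716,-0.358014)
center distance |VC| = r/sin(θ/2) = 12.076282/sin(32.2529°) = 22.629251
C = V + |VC|·bis = (28.6149,-2.1316)
T_A = V + ((C−V)·d_A)·d_A = V + 19.1376·d_A = (18.9411,-9.3603)
T_B = V + ((C−V)·d_B)·d_B = V + 19.1376·d_B = (26.2539,9.7116)
sweep = 180° − θ = 115.4941°

center=(28.6149,-2.1316) T_A=(18.9411,-9.3603) T_B=(26.2539,9.7116) sweep=115.4941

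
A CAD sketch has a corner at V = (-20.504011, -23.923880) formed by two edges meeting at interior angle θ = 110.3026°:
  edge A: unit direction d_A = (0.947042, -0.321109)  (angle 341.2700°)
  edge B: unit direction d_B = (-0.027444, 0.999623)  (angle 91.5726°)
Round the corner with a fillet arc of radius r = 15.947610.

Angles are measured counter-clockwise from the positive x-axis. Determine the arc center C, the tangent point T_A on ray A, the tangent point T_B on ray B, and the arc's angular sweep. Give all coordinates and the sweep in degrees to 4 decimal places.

bisector direction at 36.4213° = (0.804673,0.593718)
center distance |VC| = r/sin(θ/2) = 15.947610/sin(55.1513°) = 19.432573
C = V + |VC|·bis = (-4.8671,-12.3864)
T_A = V + ((C−V)·d_A)·d_A = V + 11.1040·d_A = (-9.9881,-27.4895)
T_B = V + ((C−V)·d_B)·d_B = V + 11.1040·d_B = (-20.8087,-12.8241)
sweep = 180° − θ = 69.6974°

center=(-4.8671,-12.3864) T_A=(-9.9881,-27.4895) T_B=(-20.8087,-12.8241) sweep=69.6974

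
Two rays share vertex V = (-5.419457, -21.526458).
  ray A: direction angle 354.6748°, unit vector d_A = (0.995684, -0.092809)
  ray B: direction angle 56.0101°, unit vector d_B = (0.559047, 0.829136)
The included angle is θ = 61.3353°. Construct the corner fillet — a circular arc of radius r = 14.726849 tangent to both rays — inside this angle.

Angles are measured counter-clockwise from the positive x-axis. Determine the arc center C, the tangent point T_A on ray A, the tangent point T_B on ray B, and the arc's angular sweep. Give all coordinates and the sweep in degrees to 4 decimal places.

center=(20.6749,-9.1680) T_A=(19.3081,-23.8313) T_B=(8.4643,-0.9351) sweep=118.6647

bisector direction at 25.3425° = (0.903766,0.428028)
center distance |VC| = r/sin(θ/2) = 14.726849/sin(30.6676°) = 28.872928
C = V + |VC|·bis = (20.6749,-9.1680)
T_A = V + ((C−V)·d_A)·d_A = V + 24.8348·d_A = (19.3081,-23.8313)
T_B = V + ((C−V)·d_B)·d_B = V + 24.8348·d_B = (8.4643,-0.9351)
sweep = 180° − θ = 118.6647°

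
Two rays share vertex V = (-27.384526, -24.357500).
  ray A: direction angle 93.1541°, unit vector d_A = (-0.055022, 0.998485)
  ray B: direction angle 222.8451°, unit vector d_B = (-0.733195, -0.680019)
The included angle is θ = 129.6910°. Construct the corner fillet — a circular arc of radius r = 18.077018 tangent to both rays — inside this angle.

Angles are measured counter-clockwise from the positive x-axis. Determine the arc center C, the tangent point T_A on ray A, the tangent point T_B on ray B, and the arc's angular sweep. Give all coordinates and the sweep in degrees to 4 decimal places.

bisector direction at 157.9996° = (-0.927181,0.374613)
center distance |VC| = r/sin(θ/2) = 18.077018/sin(64.8455°) = 19.970967
C = V + |VC|·bis = (-45.9012,-16.8761)
T_A = V + ((C−V)·d_A)·d_A = V + 8.4889·d_A = (-27.8516,-15.8815)
T_B = V + ((C−V)·d_B)·d_B = V + 8.4889·d_B = (-33.6085,-30.1301)
sweep = 180° − θ = 50.3090°

center=(-45.9012,-16.8761) T_A=(-27.8516,-15.8815) T_B=(-33.6085,-30.1301) sweep=50.3090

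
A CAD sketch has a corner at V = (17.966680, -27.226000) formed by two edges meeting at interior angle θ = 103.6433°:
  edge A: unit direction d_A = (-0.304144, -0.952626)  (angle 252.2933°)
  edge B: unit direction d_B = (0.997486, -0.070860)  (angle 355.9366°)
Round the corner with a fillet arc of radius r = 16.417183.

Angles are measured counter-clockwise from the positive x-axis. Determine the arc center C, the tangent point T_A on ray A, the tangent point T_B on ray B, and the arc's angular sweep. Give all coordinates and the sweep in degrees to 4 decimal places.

bisector direction at 304.1150° = (0.560855,-0.827914)
center distance |VC| = r/sin(θ/2) = 16.417183/sin(51.8216°) = 20.884596
C = V + |VC|·bis = (29.6799,-44.5167)
T_A = V + ((C−V)·d_A)·d_A = V + 12.9090·d_A = (14.0405,-39.5235)
T_B = V + ((C−V)·d_B)·d_B = V + 12.9090·d_B = (30.8432,-28.1407)
sweep = 180° − θ = 76.3567°

center=(29.6799,-44.5167) T_A=(14.0405,-39.5235) T_B=(30.8432,-28.1407) sweep=76.3567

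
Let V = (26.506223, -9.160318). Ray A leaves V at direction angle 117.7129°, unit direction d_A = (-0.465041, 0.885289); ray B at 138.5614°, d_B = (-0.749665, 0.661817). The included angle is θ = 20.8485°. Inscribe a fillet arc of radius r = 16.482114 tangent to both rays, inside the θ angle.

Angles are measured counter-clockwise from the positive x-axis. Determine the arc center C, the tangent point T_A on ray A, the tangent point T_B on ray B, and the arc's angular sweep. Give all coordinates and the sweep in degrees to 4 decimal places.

center=(-29.7485,62.4882) T_A=(-15.1570,70.1531) T_B=(-40.6566,50.1321) sweep=159.1515

bisector direction at 128.1371° = (-0.617546,0.786535)
center distance |VC| = r/sin(θ/2) = 16.482114/sin(10.4243°) = 91.093906
C = V + |VC|·bis = (-29.7485,62.4882)
T_A = V + ((C−V)·d_A)·d_A = V + 89.5904·d_A = (-15.1570,70.1531)
T_B = V + ((C−V)·d_B)·d_B = V + 89.5904·d_B = (-40.6566,50.1321)
sweep = 180° − θ = 159.1515°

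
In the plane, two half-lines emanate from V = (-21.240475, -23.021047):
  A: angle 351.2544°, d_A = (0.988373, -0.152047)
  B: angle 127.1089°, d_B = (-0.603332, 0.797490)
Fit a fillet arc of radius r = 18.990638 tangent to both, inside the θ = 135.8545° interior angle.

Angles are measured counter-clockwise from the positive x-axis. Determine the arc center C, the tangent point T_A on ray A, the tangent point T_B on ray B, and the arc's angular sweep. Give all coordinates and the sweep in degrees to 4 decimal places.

center=(-10.7418,-5.4221) T_A=(-13.6292,-24.1919) T_B=(-25.8866,-16.8798) sweep=44.1455

bisector direction at 59.1816° = (0.512318,0.858796)
center distance |VC| = r/sin(θ/2) = 18.990638/sin(67.9273°) = 20.492592
C = V + |VC|·bis = (-10.7418,-5.4221)
T_A = V + ((C−V)·d_A)·d_A = V + 7.7008·d_A = (-13.6292,-24.1919)
T_B = V + ((C−V)·d_B)·d_B = V + 7.7008·d_B = (-25.8866,-16.8798)
sweep = 180° − θ = 44.1455°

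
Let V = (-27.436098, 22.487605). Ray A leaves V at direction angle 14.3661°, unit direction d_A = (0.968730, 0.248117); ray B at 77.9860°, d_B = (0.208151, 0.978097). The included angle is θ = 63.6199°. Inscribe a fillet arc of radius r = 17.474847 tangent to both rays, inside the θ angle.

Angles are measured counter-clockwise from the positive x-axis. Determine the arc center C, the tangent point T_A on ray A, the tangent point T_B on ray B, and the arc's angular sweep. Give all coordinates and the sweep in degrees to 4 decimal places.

bisector direction at 46.1760° = (0.692445,0.721471)
center distance |VC| = r/sin(θ/2) = 17.474847/sin(31.8100°) = 33.152599
C = V + |VC|·bis = (-4.4798,46.4062)
T_A = V + ((C−V)·d_A)·d_A = V + 28.1731·d_A = (-0.1440,29.4778)
T_B = V + ((C−V)·d_B)·d_B = V + 28.1731·d_B = (-21.5718,50.0436)
sweep = 180° − θ = 116.3801°

center=(-4.4798,46.4062) T_A=(-0.1440,29.4778) T_B=(-21.5718,50.0436) sweep=116.3801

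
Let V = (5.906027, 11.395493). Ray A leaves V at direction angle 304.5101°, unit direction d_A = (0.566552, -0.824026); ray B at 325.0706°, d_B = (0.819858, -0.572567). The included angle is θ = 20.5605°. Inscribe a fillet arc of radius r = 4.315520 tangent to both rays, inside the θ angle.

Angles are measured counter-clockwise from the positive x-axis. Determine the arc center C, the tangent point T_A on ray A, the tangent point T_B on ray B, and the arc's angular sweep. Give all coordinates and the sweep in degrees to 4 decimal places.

center=(22.9423,-5.7659) T_A=(19.3862,-8.2109) T_B=(25.4132,-2.2278) sweep=159.4395

bisector direction at 314.7904° = (0.704515,-0.709689)
center distance |VC| = r/sin(θ/2) = 4.315520/sin(10.2803°) = 24.181587
C = V + |VC|·bis = (22.9423,-5.7659)
T_A = V + ((C−V)·d_A)·d_A = V + 23.7934·d_A = (19.3862,-8.2109)
T_B = V + ((C−V)·d_B)·d_B = V + 23.7934·d_B = (25.4132,-2.2278)
sweep = 180° − θ = 159.4395°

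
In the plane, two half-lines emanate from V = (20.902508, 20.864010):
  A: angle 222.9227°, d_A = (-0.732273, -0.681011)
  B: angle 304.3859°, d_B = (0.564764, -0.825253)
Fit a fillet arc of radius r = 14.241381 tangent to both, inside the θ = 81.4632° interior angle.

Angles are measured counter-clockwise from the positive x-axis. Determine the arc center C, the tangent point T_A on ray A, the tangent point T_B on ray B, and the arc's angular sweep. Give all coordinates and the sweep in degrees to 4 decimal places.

bisector direction at 263.6543° = (-0.110527,-0.993873)
center distance |VC| = r/sin(θ/2) = 14.241381/sin(40.7316°) = 21.825322
C = V + |VC|·bis = (18.4902,-0.8276)
T_A = V + ((C−V)·d_A)·d_A = V + 16.5387·d_A = (8.7917,9.6010)
T_B = V + ((C−V)·d_B)·d_B = V + 16.5387·d_B = (30.2430,7.2154)
sweep = 180° − θ = 98.5368°

center=(18.4902,-0.8276) T_A=(8.7917,9.6010) T_B=(30.2430,7.2154) sweep=98.5368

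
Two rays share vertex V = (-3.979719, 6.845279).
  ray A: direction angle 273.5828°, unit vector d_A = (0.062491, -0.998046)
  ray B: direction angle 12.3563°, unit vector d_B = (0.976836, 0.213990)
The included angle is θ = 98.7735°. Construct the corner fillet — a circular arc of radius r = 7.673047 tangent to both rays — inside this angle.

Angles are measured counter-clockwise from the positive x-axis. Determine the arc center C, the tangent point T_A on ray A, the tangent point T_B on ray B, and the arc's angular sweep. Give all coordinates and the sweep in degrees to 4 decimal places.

center=(4.0895,0.7580) T_A=(-3.5685,0.2785) T_B=(2.4475,8.2533) sweep=81.2265

bisector direction at 322.9696° = (0.798316,-0.602239)
center distance |VC| = r/sin(θ/2) = 7.673047/sin(49.3867°) = 10.107808
C = V + |VC|·bis = (4.0895,0.7580)
T_A = V + ((C−V)·d_A)·d_A = V + 6.5797·d_A = (-3.5685,0.2785)
T_B = V + ((C−V)·d_B)·d_B = V + 6.5797·d_B = (2.4475,8.2533)
sweep = 180° − θ = 81.2265°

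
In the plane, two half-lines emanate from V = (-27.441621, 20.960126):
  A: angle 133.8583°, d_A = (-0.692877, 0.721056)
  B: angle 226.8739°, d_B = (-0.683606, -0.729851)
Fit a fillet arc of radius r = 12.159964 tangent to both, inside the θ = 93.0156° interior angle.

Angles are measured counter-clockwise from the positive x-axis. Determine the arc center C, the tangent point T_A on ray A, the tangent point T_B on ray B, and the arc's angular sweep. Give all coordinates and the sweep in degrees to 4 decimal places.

bisector direction at 180.3661° = (-0.999980,-0.006390)
center distance |VC| = r/sin(θ/2) = 12.159964/sin(46.5078°) = 16.761543
C = V + |VC|·bis = (-44.2028,20.8530)
T_A = V + ((C−V)·d_A)·d_A = V + 11.5362·d_A = (-35.4348,29.2784)
T_B = V + ((C−V)·d_B)·d_B = V + 11.5362·d_B = (-35.3279,12.5404)
sweep = 180° − θ = 86.9844°

center=(-44.2028,20.8530) T_A=(-35.4348,29.2784) T_B=(-35.3279,12.5404) sweep=86.9844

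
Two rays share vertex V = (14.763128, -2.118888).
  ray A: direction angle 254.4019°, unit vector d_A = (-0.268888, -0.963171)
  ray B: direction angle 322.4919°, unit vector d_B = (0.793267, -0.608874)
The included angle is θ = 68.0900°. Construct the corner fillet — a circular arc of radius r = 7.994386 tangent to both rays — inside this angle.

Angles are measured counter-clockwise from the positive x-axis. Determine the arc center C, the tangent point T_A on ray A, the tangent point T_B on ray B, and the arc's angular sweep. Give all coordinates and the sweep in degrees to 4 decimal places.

bisector direction at 288.4469° = (0.316426,-0.948617)
center distance |VC| = r/sin(θ/2) = 7.994386/sin(34.0450°) = 14.279671
C = V + |VC|·bis = (19.2816,-15.6648)
T_A = V + ((C−V)·d_A)·d_A = V + 11.8321·d_A = (11.5816,-13.5152)
T_B = V + ((C−V)·d_B)·d_B = V + 11.8321·d_B = (24.1492,-9.3231)
sweep = 180° − θ = 111.9100°

center=(19.2816,-15.6648) T_A=(11.5816,-13.5152) T_B=(24.1492,-9.3231) sweep=111.9100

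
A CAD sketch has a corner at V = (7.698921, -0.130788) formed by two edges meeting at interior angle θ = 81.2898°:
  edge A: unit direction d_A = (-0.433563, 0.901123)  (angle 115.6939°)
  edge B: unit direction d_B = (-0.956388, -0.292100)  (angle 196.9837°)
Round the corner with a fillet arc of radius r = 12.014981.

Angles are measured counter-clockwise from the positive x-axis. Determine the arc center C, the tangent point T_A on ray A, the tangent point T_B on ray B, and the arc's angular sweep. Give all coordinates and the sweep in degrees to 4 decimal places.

bisector direction at 156.3388° = (-0.915935,0.401328)
center distance |VC| = r/sin(θ/2) = 12.014981/sin(40.6449°) = 18.445736
C = V + |VC|·bis = (-9.1962,7.2720)
T_A = V + ((C−V)·d_A)·d_A = V + 13.9959·d_A = (1.6308,12.4812)
T_B = V + ((C−V)·d_B)·d_B = V + 13.9959·d_B = (-5.6866,-4.2190)
sweep = 180° − θ = 98.7102°

center=(-9.1962,7.2720) T_A=(1.6308,12.4812) T_B=(-5.6866,-4.2190) sweep=98.7102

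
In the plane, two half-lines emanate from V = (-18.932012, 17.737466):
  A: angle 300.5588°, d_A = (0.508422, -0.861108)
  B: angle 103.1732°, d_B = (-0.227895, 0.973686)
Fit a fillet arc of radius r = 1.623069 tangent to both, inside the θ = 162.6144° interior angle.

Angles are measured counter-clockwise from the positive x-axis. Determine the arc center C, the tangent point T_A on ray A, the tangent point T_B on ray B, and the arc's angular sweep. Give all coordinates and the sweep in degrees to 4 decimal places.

bisector direction at 21.8660° = (0.928057,0.372437)
center distance |VC| = r/sin(θ/2) = 1.623069/sin(81.3072°) = 1.641930
C = V + |VC|·bis = (-17.4082,18.3490)
T_A = V + ((C−V)·d_A)·d_A = V + 0.2482·d_A = (-18.8058,17.5238)
T_B = V + ((C−V)·d_B)·d_B = V + 0.2482·d_B = (-18.9886,17.9791)
sweep = 180° − θ = 17.3856°

center=(-17.4082,18.3490) T_A=(-18.8058,17.5238) T_B=(-18.9886,17.9791) sweep=17.3856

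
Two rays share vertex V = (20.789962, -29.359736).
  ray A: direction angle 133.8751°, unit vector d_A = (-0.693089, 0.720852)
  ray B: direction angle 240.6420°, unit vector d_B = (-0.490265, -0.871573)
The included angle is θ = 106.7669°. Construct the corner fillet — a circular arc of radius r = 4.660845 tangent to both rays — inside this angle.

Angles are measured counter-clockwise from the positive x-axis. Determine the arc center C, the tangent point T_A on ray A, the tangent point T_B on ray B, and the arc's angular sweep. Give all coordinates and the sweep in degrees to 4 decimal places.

center=(15.0296,-30.0934) T_A=(18.3894,-26.8630) T_B=(19.0919,-32.3785) sweep=73.2331

bisector direction at 187.2586° = (-0.991986,-0.126347)
center distance |VC| = r/sin(θ/2) = 4.660845/sin(53.3835°) = 5.806856
C = V + |VC|·bis = (15.0296,-30.0934)
T_A = V + ((C−V)·d_A)·d_A = V + 3.4635·d_A = (18.3894,-26.8630)
T_B = V + ((C−V)·d_B)·d_B = V + 3.4635·d_B = (19.0919,-32.3785)
sweep = 180° − θ = 73.2331°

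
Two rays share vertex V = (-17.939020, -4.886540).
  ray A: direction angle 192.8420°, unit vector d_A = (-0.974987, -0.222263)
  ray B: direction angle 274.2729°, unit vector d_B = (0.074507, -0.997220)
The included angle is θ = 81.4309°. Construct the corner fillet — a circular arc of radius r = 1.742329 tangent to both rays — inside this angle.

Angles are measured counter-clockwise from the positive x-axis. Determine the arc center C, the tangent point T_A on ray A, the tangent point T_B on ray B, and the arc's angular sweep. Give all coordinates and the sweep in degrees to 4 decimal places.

center=(-19.5257,-7.0353) T_A=(-19.9129,-5.3365) T_B=(-17.7882,-6.9055) sweep=98.5691

bisector direction at 233.5575° = (-0.594016,-0.804453)
center distance |VC| = r/sin(θ/2) = 1.742329/sin(40.7154°) = 2.671043
C = V + |VC|·bis = (-19.5257,-7.0353)
T_A = V + ((C−V)·d_A)·d_A = V + 2.0245·d_A = (-19.9129,-5.3365)
T_B = V + ((C−V)·d_B)·d_B = V + 2.0245·d_B = (-17.7882,-6.9055)
sweep = 180° − θ = 98.5691°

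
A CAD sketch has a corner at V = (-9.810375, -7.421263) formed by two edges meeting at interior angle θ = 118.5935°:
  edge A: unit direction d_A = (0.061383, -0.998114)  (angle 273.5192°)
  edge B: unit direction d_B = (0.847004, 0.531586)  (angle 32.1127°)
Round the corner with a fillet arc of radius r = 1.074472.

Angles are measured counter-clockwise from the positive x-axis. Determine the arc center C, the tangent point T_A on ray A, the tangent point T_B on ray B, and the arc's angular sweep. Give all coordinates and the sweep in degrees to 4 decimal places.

bisector direction at 332.8160° = (0.889544,-0.456850)
center distance |VC| = r/sin(θ/2) = 1.074472/sin(59.2968°) = 1.249643
C = V + |VC|·bis = (-8.6988,-7.9922)
T_A = V + ((C−V)·d_A)·d_A = V + 0.6381·d_A = (-9.7712,-8.0581)
T_B = V + ((C−V)·d_B)·d_B = V + 0.6381·d_B = (-9.2699,-7.0821)
sweep = 180° − θ = 61.4065°

center=(-8.6988,-7.9922) T_A=(-9.7712,-8.0581) T_B=(-9.2699,-7.0821) sweep=61.4065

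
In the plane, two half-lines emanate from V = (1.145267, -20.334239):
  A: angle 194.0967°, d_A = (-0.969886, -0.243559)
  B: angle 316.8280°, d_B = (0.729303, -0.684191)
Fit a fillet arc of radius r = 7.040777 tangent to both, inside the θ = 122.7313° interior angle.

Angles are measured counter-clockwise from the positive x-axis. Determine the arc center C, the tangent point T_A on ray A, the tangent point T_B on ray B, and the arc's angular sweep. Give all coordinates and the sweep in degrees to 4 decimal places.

bisector direction at 255.4623° = (-0.251016,-0.967983)
center distance |VC| = r/sin(θ/2) = 7.040777/sin(61.3657°) = 8.021887
C = V + |VC|·bis = (-0.8684,-28.0993)
T_A = V + ((C−V)·d_A)·d_A = V + 3.8442·d_A = (-2.5832,-21.2705)
T_B = V + ((C−V)·d_B)·d_B = V + 3.8442·d_B = (3.9489,-22.9644)
sweep = 180° − θ = 57.2687°

center=(-0.8684,-28.0993) T_A=(-2.5832,-21.2705) T_B=(3.9489,-22.9644) sweep=57.2687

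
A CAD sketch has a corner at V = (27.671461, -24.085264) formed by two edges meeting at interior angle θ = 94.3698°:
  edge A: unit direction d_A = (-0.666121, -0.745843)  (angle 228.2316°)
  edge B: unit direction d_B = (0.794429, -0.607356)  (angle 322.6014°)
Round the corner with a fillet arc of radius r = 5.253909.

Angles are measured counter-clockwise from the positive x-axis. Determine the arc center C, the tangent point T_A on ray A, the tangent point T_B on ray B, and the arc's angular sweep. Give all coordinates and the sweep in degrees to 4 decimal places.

bisector direction at 275.4165° = (0.094395,-0.995535)
center distance |VC| = r/sin(θ/2) = 5.253909/sin(47.1849°) = 7.162298
C = V + |VC|·bis = (28.3475,-31.2156)
T_A = V + ((C−V)·d_A)·d_A = V + 4.8677·d_A = (24.4290,-27.7158)
T_B = V + ((C−V)·d_B)·d_B = V + 4.8677·d_B = (31.5385,-27.0417)
sweep = 180° − θ = 85.6302°

center=(28.3475,-31.2156) T_A=(24.4290,-27.7158) T_B=(31.5385,-27.0417) sweep=85.6302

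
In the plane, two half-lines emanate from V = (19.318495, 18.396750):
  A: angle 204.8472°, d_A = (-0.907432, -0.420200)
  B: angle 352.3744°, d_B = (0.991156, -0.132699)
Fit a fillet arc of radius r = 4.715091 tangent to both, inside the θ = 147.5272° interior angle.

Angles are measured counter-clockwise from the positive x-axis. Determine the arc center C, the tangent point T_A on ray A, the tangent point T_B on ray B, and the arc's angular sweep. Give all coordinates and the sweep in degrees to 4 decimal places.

center=(20.0538,13.5411) T_A=(18.0725,17.8198) T_B=(20.6795,18.2145) sweep=32.4728

bisector direction at 278.6108° = (0.149722,-0.988728)
center distance |VC| = r/sin(θ/2) = 4.715091/sin(73.7636°) = 4.910958
C = V + |VC|·bis = (20.0538,13.5411)
T_A = V + ((C−V)·d_A)·d_A = V + 1.3731·d_A = (18.0725,17.8198)
T_B = V + ((C−V)·d_B)·d_B = V + 1.3731·d_B = (20.6795,18.2145)
sweep = 180° − θ = 32.4728°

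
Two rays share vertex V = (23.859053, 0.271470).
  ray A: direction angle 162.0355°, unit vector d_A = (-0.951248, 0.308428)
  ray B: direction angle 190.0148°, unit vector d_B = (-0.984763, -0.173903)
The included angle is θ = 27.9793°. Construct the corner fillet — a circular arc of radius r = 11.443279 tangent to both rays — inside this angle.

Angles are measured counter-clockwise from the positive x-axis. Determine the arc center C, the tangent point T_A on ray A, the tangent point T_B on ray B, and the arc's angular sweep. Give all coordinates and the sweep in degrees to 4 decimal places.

center=(-23.3629,3.5527) T_A=(-19.8335,14.4381) T_B=(-21.3729,-7.7162) sweep=152.0207

bisector direction at 176.0252° = (-0.997595,0.069319)
center distance |VC| = r/sin(θ/2) = 11.443279/sin(13.9896°) = 47.335839
C = V + |VC|·bis = (-23.3629,3.5527)
T_A = V + ((C−V)·d_A)·d_A = V + 45.9318·d_A = (-19.8335,14.4381)
T_B = V + ((C−V)·d_B)·d_B = V + 45.9318·d_B = (-21.3729,-7.7162)
sweep = 180° − θ = 152.0207°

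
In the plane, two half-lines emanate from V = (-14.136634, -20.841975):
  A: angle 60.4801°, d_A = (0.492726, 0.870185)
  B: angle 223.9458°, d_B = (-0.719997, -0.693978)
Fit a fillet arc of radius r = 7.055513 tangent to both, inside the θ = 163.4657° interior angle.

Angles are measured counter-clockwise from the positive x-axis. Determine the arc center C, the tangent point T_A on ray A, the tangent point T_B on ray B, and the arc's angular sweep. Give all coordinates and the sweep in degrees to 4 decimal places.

center=(-19.7711,-16.4735) T_A=(-13.6315,-19.9499) T_B=(-14.8747,-21.5534) sweep=16.5343

bisector direction at 142.2130° = (-0.790294,0.612728)
center distance |VC| = r/sin(θ/2) = 7.055513/sin(81.7328°) = 7.129601
C = V + |VC|·bis = (-19.7711,-16.4735)
T_A = V + ((C−V)·d_A)·d_A = V + 1.0252·d_A = (-13.6315,-19.9499)
T_B = V + ((C−V)·d_B)·d_B = V + 1.0252·d_B = (-14.8747,-21.5534)
sweep = 180° − θ = 16.5343°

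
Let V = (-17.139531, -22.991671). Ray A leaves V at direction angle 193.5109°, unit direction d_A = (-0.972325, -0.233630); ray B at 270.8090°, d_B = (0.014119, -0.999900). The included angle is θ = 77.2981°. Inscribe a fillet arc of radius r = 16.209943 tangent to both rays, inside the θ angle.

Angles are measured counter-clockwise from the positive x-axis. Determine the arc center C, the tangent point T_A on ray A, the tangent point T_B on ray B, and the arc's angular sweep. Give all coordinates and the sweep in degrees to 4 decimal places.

center=(-33.0617,-43.4888) T_A=(-36.8488,-27.7274) T_B=(-16.8533,-43.2599) sweep=102.7019

bisector direction at 232.1600° = (-0.613459,-0.789726)
center distance |VC| = r/sin(θ/2) = 16.209943/sin(38.6491°) = 25.954662
C = V + |VC|·bis = (-33.0617,-43.4888)
T_A = V + ((C−V)·d_A)·d_A = V + 20.2702·d_A = (-36.8488,-27.7274)
T_B = V + ((C−V)·d_B)·d_B = V + 20.2702·d_B = (-16.8533,-43.2599)
sweep = 180° − θ = 102.7019°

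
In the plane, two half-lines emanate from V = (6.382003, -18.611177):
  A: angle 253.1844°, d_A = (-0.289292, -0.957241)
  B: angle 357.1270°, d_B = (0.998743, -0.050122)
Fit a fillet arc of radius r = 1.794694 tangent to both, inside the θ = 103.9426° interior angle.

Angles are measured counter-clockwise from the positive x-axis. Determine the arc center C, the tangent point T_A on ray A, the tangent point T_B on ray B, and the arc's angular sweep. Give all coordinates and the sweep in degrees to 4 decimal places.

center=(7.6939,-20.4740) T_A=(5.9759,-19.9548) T_B=(7.7839,-18.6815) sweep=76.0574

bisector direction at 305.1557° = (0.575800,-0.817590)
center distance |VC| = r/sin(θ/2) = 1.794694/sin(51.9713°) = 2.278391
C = V + |VC|·bis = (7.6939,-20.4740)
T_A = V + ((C−V)·d_A)·d_A = V + 1.4036·d_A = (5.9759,-19.9548)
T_B = V + ((C−V)·d_B)·d_B = V + 1.4036·d_B = (7.7839,-18.6815)
sweep = 180° − θ = 76.0574°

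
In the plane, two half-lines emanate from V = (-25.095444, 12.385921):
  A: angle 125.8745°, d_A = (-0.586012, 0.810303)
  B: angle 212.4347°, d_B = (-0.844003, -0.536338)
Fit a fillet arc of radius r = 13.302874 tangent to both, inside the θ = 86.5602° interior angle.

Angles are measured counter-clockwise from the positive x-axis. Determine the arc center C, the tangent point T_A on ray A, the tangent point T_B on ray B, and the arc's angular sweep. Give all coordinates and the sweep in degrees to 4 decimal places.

center=(-44.1531,16.0370) T_A=(-33.3737,23.8327) T_B=(-37.0183,4.8093) sweep=93.4398

bisector direction at 169.1546° = (-0.982138,0.188160)
center distance |VC| = r/sin(θ/2) = 13.302874/sin(43.2801°) = 19.404234
C = V + |VC|·bis = (-44.1531,16.0370)
T_A = V + ((C−V)·d_A)·d_A = V + 14.1265·d_A = (-33.3737,23.8327)
T_B = V + ((C−V)·d_B)·d_B = V + 14.1265·d_B = (-37.0183,4.8093)
sweep = 180° − θ = 93.4398°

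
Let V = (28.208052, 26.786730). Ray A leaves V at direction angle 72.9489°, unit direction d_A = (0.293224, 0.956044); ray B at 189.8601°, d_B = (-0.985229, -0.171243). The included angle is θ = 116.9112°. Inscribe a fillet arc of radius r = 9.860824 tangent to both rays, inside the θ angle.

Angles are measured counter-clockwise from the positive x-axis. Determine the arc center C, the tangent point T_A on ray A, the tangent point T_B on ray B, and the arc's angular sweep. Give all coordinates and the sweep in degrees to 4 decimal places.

bisector direction at 131.4045° = (-0.661371,0.750059)
center distance |VC| = r/sin(θ/2) = 9.860824/sin(58.4556°) = 11.570546
C = V + |VC|·bis = (20.5556,35.4653)
T_A = V + ((C−V)·d_A)·d_A = V + 6.0532·d_A = (29.9830,32.5739)
T_B = V + ((C−V)·d_B)·d_B = V + 6.0532·d_B = (22.2442,25.7502)
sweep = 180° − θ = 63.0888°

center=(20.5556,35.4653) T_A=(29.9830,32.5739) T_B=(22.2442,25.7502) sweep=63.0888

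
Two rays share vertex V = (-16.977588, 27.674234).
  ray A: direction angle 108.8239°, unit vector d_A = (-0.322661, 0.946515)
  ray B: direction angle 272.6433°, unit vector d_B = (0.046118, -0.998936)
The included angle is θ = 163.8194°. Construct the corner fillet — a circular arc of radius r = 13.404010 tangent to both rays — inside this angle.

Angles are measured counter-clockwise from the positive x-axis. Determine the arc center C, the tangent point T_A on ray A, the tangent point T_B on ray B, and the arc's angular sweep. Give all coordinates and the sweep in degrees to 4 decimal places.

bisector direction at 190.7336° = (-0.982504,-0.186243)
center distance |VC| = r/sin(θ/2) = 13.404010/sin(81.9097°) = 13.538754
C = V + |VC|·bis = (-30.2795,25.1527)
T_A = V + ((C−V)·d_A)·d_A = V + 1.9054·d_A = (-17.5924,29.4777)
T_B = V + ((C−V)·d_B)·d_B = V + 1.9054·d_B = (-16.8897,25.7709)
sweep = 180° − θ = 16.1806°

center=(-30.2795,25.1527) T_A=(-17.5924,29.4777) T_B=(-16.8897,25.7709) sweep=16.1806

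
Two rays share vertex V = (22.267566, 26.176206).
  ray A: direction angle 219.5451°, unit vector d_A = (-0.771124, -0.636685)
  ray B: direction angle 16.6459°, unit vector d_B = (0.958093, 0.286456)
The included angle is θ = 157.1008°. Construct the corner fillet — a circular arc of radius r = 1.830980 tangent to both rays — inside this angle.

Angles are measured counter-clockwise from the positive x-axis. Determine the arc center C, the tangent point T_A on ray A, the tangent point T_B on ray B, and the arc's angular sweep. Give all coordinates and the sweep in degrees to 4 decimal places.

center=(23.1474,24.5282) T_A=(21.9816,25.9401) T_B=(22.6229,26.2824) sweep=22.8992

bisector direction at 298.0955° = (0.470943,-0.882164)
center distance |VC| = r/sin(θ/2) = 1.830980/sin(78.5504°) = 1.868157
C = V + |VC|·bis = (23.1474,24.5282)
T_A = V + ((C−V)·d_A)·d_A = V + 0.3708·d_A = (21.9816,25.9401)
T_B = V + ((C−V)·d_B)·d_B = V + 0.3708·d_B = (22.6229,26.2824)
sweep = 180° − θ = 22.8992°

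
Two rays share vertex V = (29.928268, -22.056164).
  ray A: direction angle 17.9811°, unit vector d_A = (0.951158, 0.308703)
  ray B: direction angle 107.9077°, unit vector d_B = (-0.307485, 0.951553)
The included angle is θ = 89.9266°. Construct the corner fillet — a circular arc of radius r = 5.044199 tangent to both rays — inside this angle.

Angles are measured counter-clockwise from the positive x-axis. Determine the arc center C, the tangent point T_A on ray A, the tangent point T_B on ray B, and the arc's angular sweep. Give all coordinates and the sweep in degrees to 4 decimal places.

bisector direction at 62.9444° = (0.454855,0.890566)
center distance |VC| = r/sin(θ/2) = 5.044199/sin(44.9633°) = 7.138148
C = V + |VC|·bis = (33.1751,-15.6992)
T_A = V + ((C−V)·d_A)·d_A = V + 5.0507·d_A = (34.7323,-20.4970)
T_B = V + ((C−V)·d_B)·d_B = V + 5.0507·d_B = (28.3753,-17.2502)
sweep = 180° − θ = 90.0734°

center=(33.1751,-15.6992) T_A=(34.7323,-20.4970) T_B=(28.3753,-17.2502) sweep=90.0734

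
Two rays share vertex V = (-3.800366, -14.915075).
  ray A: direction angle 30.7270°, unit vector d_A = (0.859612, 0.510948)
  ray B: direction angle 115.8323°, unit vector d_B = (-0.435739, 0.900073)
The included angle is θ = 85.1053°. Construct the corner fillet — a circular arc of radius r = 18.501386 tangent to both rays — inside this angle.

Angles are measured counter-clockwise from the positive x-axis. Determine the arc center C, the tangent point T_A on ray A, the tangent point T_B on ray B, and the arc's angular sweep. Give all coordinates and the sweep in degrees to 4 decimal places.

bisector direction at 73.2797° = (0.287701,0.957720)
center distance |VC| = r/sin(θ/2) = 18.501386/sin(42.5526°) = 27.358092
C = V + |VC|·bis = (4.0706,11.2863)
T_A = V + ((C−V)·d_A)·d_A = V + 20.1535·d_A = (13.5238,-4.6177)
T_B = V + ((C−V)·d_B)·d_B = V + 20.1535·d_B = (-12.5820,3.2246)
sweep = 180° − θ = 94.8947°

center=(4.0706,11.2863) T_A=(13.5238,-4.6177) T_B=(-12.5820,3.2246) sweep=94.8947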